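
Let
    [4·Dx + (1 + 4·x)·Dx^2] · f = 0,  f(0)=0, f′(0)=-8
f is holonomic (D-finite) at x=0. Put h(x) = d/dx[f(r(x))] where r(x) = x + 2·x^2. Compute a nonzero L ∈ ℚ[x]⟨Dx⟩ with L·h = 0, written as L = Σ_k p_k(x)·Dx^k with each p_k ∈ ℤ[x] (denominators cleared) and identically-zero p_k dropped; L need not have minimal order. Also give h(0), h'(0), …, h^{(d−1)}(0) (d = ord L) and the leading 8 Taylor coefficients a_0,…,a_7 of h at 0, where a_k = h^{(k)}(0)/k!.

f: a_k = 0, -8, 16, -128/3, 128, -2048/5, 4096/3, -32768/7, …
L₀ from L_f via x↦r, Dx↦r'^{-1}Dx.
Differentiate: ansatz ord ≤ ord L₀ ⇒ L.
L = (16·x + 32·x^2) + (1 + 8·x + 24·x^2 + 32·x^3)·Dx  (order 1).
h: a_k = -8, 0, 64, -256, 512, 0, -4096, 16384, …
ICs: h(0) = -8.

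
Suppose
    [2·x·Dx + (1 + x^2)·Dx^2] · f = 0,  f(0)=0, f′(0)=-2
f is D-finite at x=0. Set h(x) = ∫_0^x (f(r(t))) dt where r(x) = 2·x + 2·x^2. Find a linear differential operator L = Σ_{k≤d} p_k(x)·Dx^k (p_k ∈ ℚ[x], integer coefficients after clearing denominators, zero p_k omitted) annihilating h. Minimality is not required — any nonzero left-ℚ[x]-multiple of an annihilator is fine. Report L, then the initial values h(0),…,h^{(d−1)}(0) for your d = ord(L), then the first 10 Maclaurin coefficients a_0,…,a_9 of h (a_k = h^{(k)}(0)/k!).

L = (-2 + 8·x + 32·x^2 + 48·x^3 + 24·x^4)·Dx^2 + (1 + 2·x + 4·x^2 + 16·x^3 + 20·x^4 + 8·x^5)·Dx^3  (order 3).
h: a_k = 0, 0, -2, -4/3, 4/3, 16/5, 8/15, -176/21, -80/7, 128/9, …
ICs: h(0) = 0, h′(0) = 0, h′′(0) = -4.

f: a_k = 0, -2, 0, 2/3, 0, -2/5, 0, 2/7, 0, -2/9, …
L₀ from L_f via x↦r, Dx↦r'^{-1}Dx.
Integrate: L := L₀·Dx.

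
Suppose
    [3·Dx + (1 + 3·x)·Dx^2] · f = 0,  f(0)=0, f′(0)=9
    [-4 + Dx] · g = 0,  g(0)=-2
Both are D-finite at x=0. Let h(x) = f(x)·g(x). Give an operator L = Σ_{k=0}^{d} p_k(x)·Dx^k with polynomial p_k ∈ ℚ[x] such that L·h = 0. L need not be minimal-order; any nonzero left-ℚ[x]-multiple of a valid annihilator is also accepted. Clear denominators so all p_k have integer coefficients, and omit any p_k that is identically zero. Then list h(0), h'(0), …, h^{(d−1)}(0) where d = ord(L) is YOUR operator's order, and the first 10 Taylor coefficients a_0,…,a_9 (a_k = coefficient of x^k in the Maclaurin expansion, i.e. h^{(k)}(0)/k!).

L = (4 + 48·x) + (-5 - 24·x)·Dx + (1 + 3·x)·Dx^2  (order 2).
h: a_k = 0, -18, -45, -90, -141/2, -708/5, 93, -15518/35, 21487/20, -20873/7, …
ICs: h(0) = 0, h′(0) = -18.

f: a_k = 0, 9, -27/2, 27, -243/4, 729/5, -729/2, 6561/7, -19683/8, 6561, …
g: a_k = -2, -8, -16, -64/3, -64/3, -256/15, -512/45, -2048/315, -1024/315, -4096/2835, …
Product ⇒ symmetric product L₀, ord ≤ 2.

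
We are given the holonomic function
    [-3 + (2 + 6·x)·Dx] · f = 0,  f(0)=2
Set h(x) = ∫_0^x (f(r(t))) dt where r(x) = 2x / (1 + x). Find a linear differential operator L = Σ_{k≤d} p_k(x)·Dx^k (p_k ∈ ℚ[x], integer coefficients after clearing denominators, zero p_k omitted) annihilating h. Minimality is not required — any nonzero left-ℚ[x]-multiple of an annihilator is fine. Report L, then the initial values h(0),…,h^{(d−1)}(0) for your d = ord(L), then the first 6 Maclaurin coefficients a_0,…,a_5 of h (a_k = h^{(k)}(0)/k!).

L = -3·Dx + (1 + 8·x + 7·x^2)·Dx^2  (order 2).
h: a_k = 0, 2, 3, -5, 51/4, -861/20, …
ICs: h(0) = 0, h′(0) = 2.

f: a_k = 2, 3, -9/4, 27/8, -405/64, 1701/128, …
h₀=f(r): pull back L_f along r ⇒ L₀.
Integrate: L := L₀·Dx.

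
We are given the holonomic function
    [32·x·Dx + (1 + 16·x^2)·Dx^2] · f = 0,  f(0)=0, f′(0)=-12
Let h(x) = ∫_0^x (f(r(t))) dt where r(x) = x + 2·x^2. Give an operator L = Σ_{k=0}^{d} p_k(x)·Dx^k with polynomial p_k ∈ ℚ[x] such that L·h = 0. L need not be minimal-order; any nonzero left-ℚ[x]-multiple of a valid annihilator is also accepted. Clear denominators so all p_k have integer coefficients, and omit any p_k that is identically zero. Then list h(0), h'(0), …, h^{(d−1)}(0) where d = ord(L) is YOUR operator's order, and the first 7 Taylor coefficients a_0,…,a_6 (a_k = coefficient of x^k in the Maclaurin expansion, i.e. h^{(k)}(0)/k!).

L = (-4 + 32·x + 256·x^2 + 768·x^3 + 768·x^4)·Dx^2 + (1 + 4·x + 16·x^2 + 128·x^3 + 320·x^4 + 256·x^5)·Dx^3  (order 3).
h: a_k = 0, 0, -6, -8, 16, 384/5, 128/5, …
ICs: h(0) = 0, h′(0) = 0, h′′(0) = -12.

f: a_k = 0, -12, 0, 64, 0, -3072/5, 0, …
Change of var in L_f (x↦r) gives L₀.
h=∫h₀ ⇒ L = L₀·Dx.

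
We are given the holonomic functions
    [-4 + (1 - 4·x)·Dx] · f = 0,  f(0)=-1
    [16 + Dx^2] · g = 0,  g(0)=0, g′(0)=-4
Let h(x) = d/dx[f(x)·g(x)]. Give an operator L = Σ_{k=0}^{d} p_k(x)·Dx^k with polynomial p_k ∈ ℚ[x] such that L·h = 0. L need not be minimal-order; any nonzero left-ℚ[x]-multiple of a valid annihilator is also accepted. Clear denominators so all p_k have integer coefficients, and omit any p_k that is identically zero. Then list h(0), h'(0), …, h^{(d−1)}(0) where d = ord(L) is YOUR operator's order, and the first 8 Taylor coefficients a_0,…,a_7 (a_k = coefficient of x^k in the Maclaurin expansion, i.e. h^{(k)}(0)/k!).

f: a_k = -1, -4, -16, -64, -256, -1024, -4096, -16384, …
g: a_k = 0, -4, 0, 32/3, 0, -128/15, 0, 1024/315, …
f·g: L₀ = L_f ⊗_s L_g, ord ≤ 1·2.
Differentiate: ansatz ord ≤ ord L₀ ⇒ L.
L = (-16 - 128·x + 256·x^2) + (-8 + 32·x)·Dx + (1 - 8·x + 16·x^2)·Dx^2  (order 2).
h: a_k = 4, 32, 160, 2560/3, 12928/3, 103424/5, 4342784/45, 138969088/315, …
ICs: h(0) = 4, h′(0) = 32.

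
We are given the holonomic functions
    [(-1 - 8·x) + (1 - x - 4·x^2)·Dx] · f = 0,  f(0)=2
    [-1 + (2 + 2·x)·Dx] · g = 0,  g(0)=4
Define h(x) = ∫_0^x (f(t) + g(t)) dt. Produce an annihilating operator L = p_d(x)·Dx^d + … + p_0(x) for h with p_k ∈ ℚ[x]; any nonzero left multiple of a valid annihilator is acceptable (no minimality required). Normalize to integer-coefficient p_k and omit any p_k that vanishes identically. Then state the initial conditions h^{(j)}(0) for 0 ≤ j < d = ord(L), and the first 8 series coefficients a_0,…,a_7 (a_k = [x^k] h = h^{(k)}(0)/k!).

L = (-21 - 75·x - 228·x^2 - 160·x^3)·Dx + (41 + 174·x + 609·x^2 + 872·x^3 + 400·x^4)·Dx^2 + (-2 - 38·x - 30·x^2 + 198·x^3 + 352·x^4 + 160·x^5)·Dx^3  (order 3).
h: a_k = 0, 6, 2, 19/6, 73/16, 1851/160, 8327/384, 92651/1792, …
ICs: h(0) = 0, h′(0) = 6, h′′(0) = 4.

f: a_k = 2, 2, 10, 18, 58, 130, 362, 882, …
g: a_k = 4, 2, -1/2, 1/4, -5/32, 7/64, -21/256, 33/512, …
f+g: L₀ = lclm(L_f,L_g), ord ≤ 1+1.
Integrate: L := L₀·Dx.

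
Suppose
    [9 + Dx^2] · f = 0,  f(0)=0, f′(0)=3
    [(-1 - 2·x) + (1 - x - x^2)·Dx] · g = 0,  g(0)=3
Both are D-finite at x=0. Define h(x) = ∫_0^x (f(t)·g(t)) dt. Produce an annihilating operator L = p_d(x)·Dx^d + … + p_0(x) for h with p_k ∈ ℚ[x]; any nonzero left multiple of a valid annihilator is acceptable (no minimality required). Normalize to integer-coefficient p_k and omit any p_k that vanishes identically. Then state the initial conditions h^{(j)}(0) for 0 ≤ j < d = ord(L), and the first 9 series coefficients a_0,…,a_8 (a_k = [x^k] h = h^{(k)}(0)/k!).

L = (-7 + 9·x + 9·x^2)·Dx + (2 + 4·x)·Dx^2 + (-1 + x + x^2)·Dx^3  (order 3).
h: a_k = 0, 0, 9/2, 3, 9/8, 27/10, 321/80, 1503/280, 6759/896, …
ICs: h(0) = 0, h′(0) = 0, h′′(0) = 9.

f: a_k = 0, 3, 0, -9/2, 0, 81/40, 0, -243/560, 0, …
g: a_k = 3, 3, 6, 9, 15, 24, 39, 63, 102, …
Product ⇒ symmetric product L₀, ord ≤ 2.
h=∫h₀ ⇒ L = L₀·Dx.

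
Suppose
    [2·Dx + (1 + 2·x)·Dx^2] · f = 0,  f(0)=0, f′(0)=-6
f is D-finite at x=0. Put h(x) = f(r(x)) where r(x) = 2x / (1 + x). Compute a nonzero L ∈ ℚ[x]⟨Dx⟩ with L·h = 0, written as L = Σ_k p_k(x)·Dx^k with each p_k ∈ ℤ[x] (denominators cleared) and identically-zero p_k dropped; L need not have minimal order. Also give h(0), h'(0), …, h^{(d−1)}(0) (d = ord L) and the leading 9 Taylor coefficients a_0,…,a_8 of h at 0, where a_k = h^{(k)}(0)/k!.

f: a_k = 0, -6, 6, -8, 12, -96/5, 32, -384/7, 96, …
Substitute x→r, Dx→(1/r')Dx; clear ⇒ L₀.
L = (6 + 10·x)·Dx + (1 + 6·x + 5·x^2)·Dx^2  (order 2).
h: a_k = 0, -12, 36, -124, 468, -9372/5, 7812, -234372/7, 146484, …
ICs: h(0) = 0, h′(0) = -12.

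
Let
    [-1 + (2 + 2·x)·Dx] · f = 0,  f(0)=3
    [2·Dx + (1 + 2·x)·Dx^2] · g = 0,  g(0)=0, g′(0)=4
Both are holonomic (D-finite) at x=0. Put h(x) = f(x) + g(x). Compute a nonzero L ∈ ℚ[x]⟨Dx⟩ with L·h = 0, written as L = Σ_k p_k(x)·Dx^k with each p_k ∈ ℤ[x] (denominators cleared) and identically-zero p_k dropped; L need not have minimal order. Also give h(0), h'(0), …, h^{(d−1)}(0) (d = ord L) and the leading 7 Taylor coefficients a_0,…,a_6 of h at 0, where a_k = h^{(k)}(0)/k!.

f: a_k = 3, 3/2, -3/8, 3/16, -15/128, 21/256, -63/1024, …
g: a_k = 0, 4, -4, 16/3, -8, 64/5, -64/3, …
h₀=f+g: left-lcm gives L₀, ord ≤ 3.
L = (10 + 4·x)·Dx + (29 + 52·x + 20·x^2)·Dx^2 + (6 + 22·x + 24·x^2 + 8·x^3)·Dx^3  (order 3).
h: a_k = 3, 11/2, -35/8, 265/48, -1039/128, 16489/1280, -65725/3072, …
ICs: h(0) = 3, h′(0) = 11/2, h′′(0) = -35/4.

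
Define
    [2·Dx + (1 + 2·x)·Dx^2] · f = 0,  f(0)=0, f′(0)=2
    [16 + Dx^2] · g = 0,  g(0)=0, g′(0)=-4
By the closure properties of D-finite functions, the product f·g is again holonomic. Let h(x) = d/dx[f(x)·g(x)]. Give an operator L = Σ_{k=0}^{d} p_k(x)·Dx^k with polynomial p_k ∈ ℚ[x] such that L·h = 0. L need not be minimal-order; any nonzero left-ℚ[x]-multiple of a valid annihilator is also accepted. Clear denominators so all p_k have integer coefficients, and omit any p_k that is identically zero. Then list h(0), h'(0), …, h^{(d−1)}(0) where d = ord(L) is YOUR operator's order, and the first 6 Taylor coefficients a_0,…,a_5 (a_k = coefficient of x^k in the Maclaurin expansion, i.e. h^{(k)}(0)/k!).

L = (-896 + 28672·x + 282624·x^2 + 1032192·x^3 + 1826816·x^4 + 1572864·x^5 + 524288·x^6) + (576 + 12416·x + 66560·x^2 + 153600·x^3 + 163840·x^4 + 65536·x^5)·Dx + (280 + 6592·x + 44480·x^2 + 141312·x^3 + 234496·x^4 + 196608·x^5 + 65536·x^6)·Dx^2 + (36 + 776·x + 4160·x^2 + 9600·x^3 + 10240·x^4 + 4096·x^5)·Dx^3 + (21 + 300·x + 1676·x^2 + 4800·x^3 + 7520·x^4 + 6144·x^5 + 2048·x^6)·Dx^4  (order 4).
h: a_k = 0, -16, 24, 128/3, -80/3, -256/3, …
ICs: h(0) = 0, h′(0) = -16, h′′(0) = 48, h′′′(0) = 256.

f: a_k = 0, 2, -2, 8/3, -4, 32/5, …
g: a_k = 0, -4, 0, 32/3, 0, -128/15, …
L₀ := L_f ⊗_s L_g (sym. prod.), ord ≤ 4.
Differentiate: ansatz ord ≤ ord L₀ ⇒ L.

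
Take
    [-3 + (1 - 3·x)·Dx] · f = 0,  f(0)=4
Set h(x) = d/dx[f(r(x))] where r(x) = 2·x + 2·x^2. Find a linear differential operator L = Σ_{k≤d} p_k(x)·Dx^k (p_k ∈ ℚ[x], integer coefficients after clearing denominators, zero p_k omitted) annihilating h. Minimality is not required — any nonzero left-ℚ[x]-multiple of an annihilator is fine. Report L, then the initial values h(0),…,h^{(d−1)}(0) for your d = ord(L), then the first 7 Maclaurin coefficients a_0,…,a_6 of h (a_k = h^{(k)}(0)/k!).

L = (14 + 36·x + 36·x^2) + (-1 + 4·x + 18·x^2 + 12·x^3)·Dx  (order 1).
h: a_k = 24, 336, 3456, 31680, 272160, 2244672, 17998848, …
ICs: h(0) = 24.

f: a_k = 4, 12, 36, 108, 324, 972, 2916, …
f∘r: x↦r, Dx↦Dx/r' in L_f ⇒ L₀.
h₀' ⇒ L via d/dx closure of L₀.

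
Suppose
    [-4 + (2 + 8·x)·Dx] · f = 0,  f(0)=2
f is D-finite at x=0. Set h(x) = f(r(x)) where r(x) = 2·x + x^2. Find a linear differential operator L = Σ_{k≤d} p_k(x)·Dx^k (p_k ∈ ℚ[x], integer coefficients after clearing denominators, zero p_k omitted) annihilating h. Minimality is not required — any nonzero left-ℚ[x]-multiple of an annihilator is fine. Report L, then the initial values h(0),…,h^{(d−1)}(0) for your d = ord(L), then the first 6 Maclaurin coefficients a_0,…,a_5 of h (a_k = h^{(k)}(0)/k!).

L = (-4 - 4·x) + (1 + 8·x + 4·x^2)·Dx  (order 1).
h: a_k = 2, 8, -12, 48, -228, 1200, …
ICs: h(0) = 2.

f: a_k = 2, 4, -4, 8, -20, 56, …
h₀=f(r): pull back L_f along r ⇒ L₀.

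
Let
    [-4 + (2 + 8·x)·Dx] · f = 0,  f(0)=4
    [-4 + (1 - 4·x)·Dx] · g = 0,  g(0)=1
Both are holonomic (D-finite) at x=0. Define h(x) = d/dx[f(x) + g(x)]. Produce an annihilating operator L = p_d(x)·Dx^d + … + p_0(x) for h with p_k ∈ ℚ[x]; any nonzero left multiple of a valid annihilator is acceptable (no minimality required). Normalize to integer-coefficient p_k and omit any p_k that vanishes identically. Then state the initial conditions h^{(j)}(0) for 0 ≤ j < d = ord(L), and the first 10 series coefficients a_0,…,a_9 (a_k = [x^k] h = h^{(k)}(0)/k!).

f: a_k = 4, 8, -8, 16, -40, 112, -336, 1056, -3432, 11440, …
g: a_k = 1, 4, 16, 64, 256, 1024, 4096, 16384, 65536, 262144, …
h₀=f+g: left-lcm gives L₀, ord ≤ 2.
Differentiate: ansatz ord ≤ ord L₀ ⇒ L.
L = (-144 - 192·x) + (-42 - 432·x - 672·x^2)·Dx + (5 + 12·x - 80·x^2 - 192·x^3)·Dx^2  (order 2).
h: a_k = 12, 16, 240, 864, 5680, 22560, 122080, 496832, 2462256, 10096800, …
ICs: h(0) = 12, h′(0) = 16.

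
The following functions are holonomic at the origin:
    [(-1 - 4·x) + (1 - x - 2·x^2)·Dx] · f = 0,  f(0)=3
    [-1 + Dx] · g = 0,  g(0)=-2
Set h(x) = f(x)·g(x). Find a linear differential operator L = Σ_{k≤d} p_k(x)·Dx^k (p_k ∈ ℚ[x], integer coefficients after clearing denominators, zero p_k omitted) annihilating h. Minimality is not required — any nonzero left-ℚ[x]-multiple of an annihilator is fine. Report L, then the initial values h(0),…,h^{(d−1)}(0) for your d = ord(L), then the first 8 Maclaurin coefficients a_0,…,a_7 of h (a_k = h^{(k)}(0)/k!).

L = (2 + 3·x - 2·x^2) + (-1 + x + 2·x^2)·Dx  (order 1).
h: a_k = -6, -12, -27, -52, -425/4, -2103/10, -50737/120, -88558/105, …
ICs: h(0) = -6.

f: a_k = 3, 3, 9, 15, 33, 63, 129, 255, …
g: a_k = -2, -2, -1, -1/3, -1/12, -1/60, -1/360, -1/2520, …
Sym-product of L_f,L_g gives L₀ (≤ ord 1).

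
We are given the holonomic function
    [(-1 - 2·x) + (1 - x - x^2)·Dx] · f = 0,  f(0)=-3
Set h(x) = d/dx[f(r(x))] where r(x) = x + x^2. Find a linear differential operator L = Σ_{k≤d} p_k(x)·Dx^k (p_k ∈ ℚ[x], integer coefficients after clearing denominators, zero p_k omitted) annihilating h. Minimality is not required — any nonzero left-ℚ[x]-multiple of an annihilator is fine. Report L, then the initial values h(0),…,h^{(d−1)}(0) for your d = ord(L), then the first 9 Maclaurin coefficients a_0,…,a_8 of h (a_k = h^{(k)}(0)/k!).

f: a_k = -3, -3, -6, -9, -15, -24, -39, -63, -102, …
L₀ from L_f via x↦r, Dx↦r'^{-1}Dx.
Derive L from L₀ (diff closure).
L = (6 + 24·x + 48·x^2 + 68·x^3 + 84·x^4 + 60·x^5 + 20·x^6) + (-1 - 3·x + 12·x^3 + 25·x^4 + 24·x^5 + 14·x^6 + 4·x^7)·Dx  (order 1).
h: a_k = -3, -18, -63, -192, -555, -1548, -4179, -11064, -28836, …
ICs: h(0) = -3.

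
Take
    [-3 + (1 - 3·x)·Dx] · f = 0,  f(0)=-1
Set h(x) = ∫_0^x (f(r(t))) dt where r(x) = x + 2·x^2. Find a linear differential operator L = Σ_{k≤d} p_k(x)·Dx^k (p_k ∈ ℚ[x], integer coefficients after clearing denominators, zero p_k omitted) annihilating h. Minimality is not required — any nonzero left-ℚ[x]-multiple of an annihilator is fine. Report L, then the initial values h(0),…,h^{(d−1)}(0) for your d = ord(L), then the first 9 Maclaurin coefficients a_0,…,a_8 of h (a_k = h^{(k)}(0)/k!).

L = (3 + 12·x)·Dx + (-1 + 3·x + 6·x^2)·Dx^2  (order 2).
h: a_k = 0, -1, -3/2, -5, -63/4, -279/5, -405/2, -5319/7, -23247/8, …
ICs: h(0) = 0, h′(0) = -1.

f: a_k = -1, -3, -9, -27, -81, -243, -729, -2187, -6561, …
L₀ from L_f via x↦r, Dx↦r'^{-1}Dx.
∫: right-multiply L₀ by Dx.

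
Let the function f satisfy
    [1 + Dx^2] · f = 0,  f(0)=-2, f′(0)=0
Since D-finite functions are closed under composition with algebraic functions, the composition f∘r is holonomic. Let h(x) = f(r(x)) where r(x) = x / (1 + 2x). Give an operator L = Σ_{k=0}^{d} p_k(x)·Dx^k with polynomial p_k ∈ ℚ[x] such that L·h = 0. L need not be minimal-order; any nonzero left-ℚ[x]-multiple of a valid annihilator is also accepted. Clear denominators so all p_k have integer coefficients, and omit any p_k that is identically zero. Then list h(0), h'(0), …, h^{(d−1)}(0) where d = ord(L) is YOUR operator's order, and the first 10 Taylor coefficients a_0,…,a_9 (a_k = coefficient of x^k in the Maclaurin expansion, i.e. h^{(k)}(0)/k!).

f: a_k = -2, 0, 1, 0, -1/12, 0, 1/360, 0, -1/20160, 0, …
L₀ from L_f via x↦r, Dx↦r'^{-1}Dx.
L = 1 + (4 + 24·x + 48·x^2 + 32·x^3)·Dx + (1 + 8·x + 24·x^2 + 32·x^3 + 16·x^4)·Dx^2  (order 2).
h: a_k = -2, 0, 1, -4, 143/12, -94/3, 27601/360, -1787/10, 8095583/20160, -1103647/1260, …
ICs: h(0) = -2, h′(0) = 0.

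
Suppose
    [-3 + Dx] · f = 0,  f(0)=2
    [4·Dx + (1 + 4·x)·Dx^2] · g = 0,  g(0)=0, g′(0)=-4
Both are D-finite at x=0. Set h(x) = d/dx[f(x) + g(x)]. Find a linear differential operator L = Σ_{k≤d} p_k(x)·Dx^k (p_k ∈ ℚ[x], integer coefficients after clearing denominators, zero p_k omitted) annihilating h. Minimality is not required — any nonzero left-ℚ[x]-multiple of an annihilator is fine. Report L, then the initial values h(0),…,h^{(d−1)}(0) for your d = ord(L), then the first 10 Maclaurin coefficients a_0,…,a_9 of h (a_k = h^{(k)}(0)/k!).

f: a_k = 2, 6, 9, 9, 27/4, 81/20, 81/40, 243/280, 729/2240, 243/2240, …
g: a_k = 0, -4, 8, -64/3, 64, -1024/5, 2048/3, -16384/7, 8192, -262144/9, …
Sum ⇒ L₀ = lclm(L_f,L_g) in ℚ(x)⟨Dx⟩.
Derive L from L₀ (diff closure).
L = (-132 - 144·x) + (23 - 72·x - 144·x^2)·Dx + (7 + 40·x + 48·x^2)·Dx^2  (order 2).
h: a_k = 2, 34, -37, 283, -4015/4, 82163/20, -655117/40, 18350809/280, -587200373/2240, 2348810969/2240, …
ICs: h(0) = 2, h′(0) = 34.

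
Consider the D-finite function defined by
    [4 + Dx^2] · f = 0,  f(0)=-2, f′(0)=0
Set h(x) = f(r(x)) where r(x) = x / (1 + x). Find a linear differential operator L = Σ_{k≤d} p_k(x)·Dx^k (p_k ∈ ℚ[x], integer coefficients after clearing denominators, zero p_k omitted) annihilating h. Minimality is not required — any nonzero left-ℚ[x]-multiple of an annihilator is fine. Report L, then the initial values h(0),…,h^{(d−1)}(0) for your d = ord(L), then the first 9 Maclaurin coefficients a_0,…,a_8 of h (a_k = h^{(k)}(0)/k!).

f: a_k = -2, 0, 4, 0, -4/3, 0, 8/45, 0, -4/315, …
Substitute x→r, Dx→(1/r')Dx; clear ⇒ L₀.
L = 4 + (2 + 6·x + 6·x^2 + 2·x^3)·Dx + (1 + 4·x + 6·x^2 + 4·x^3 + x^4)·Dx^2  (order 2).
h: a_k = -2, 0, 4, -8, 32/3, -32/3, 308/45, 8/5, -4708/315, …
ICs: h(0) = -2, h′(0) = 0.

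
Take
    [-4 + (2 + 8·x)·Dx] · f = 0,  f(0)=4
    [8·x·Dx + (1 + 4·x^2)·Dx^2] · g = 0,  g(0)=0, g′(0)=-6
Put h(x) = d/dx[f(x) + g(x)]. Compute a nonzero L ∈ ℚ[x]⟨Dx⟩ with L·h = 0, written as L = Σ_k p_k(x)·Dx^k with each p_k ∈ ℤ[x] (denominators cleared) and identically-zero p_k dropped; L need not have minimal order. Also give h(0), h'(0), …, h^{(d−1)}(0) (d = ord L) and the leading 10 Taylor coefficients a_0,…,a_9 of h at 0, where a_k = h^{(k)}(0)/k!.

f: a_k = 4, 8, -8, 16, -40, 112, -336, 1056, -3432, 11440, …
g: a_k = 0, -6, 0, 8, 0, -96/5, 0, 384/7, 0, -512/3, …
h₀=f+g: left-lcm gives L₀, ord ≤ 3.
h=h₀': d/dx-closure on L₀ ⇒ L.
L = (-8 - 80·x + 96·x^2 + 192·x^3) + (-10 - 32·x - 64·x^2 + 384·x^3 + 672·x^4)·Dx + (-1 + 24·x^2 + 48·x^3 + 112·x^4 + 192·x^5)·Dx^2  (order 2).
h: a_k = 2, -16, 72, -160, 464, -2016, 7776, -27456, 101424, -388960, …
ICs: h(0) = 2, h′(0) = -16.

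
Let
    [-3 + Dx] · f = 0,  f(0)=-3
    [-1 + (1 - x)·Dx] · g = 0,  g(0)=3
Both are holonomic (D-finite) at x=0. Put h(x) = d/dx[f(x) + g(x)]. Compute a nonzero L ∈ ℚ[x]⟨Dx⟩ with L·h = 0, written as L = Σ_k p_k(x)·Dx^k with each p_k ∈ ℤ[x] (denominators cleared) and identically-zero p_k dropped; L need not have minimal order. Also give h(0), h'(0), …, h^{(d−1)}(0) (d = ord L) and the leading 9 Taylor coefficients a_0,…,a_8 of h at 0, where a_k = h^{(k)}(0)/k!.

L = 18·x + (3 - 18·x + 9·x^2)·Dx + (-1 + 4·x - 3·x^2)·Dx^2  (order 2).
h: a_k = -6, -21, -63/2, -57/2, -123/8, -9/40, 951/80, 11253/560, 114399/4480, …
ICs: h(0) = -6, h′(0) = -21.

f: a_k = -3, -9, -27/2, -27/2, -81/8, -243/40, -243/80, -729/560, -2187/4480, …
g: a_k = 3, 3, 3, 3, 3, 3, 3, 3, 3, …
L₀ := lclm(L_f,L_g); ord L₀ ≤ 1+1.
h₀' ⇒ L via d/dx closure of L₀.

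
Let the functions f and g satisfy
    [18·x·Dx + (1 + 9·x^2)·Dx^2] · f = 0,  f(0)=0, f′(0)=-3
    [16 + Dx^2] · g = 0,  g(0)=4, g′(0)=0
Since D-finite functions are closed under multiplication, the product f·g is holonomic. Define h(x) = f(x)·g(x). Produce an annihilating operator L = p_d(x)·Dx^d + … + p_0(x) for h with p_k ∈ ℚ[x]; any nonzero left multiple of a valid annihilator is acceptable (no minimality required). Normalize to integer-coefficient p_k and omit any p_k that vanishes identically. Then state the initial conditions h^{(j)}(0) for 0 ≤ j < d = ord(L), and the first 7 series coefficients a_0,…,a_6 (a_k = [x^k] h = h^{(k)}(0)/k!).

L = (20800 + 494784·x^2 + 2923776·x^4 + 11943936·x^6 + 26873856·x^8) + (19584·x + 342144·x^3 + 2239488·x^5 + 6718464·x^7)·Dx + (1700 + 42732·x^2 + 318816·x^4 + 1492992·x^6 + 3359232·x^8)·Dx^2 + (1224·x + 21384·x^3 + 139968·x^5 + 419904·x^7)·Dx^3 + (25 + 738·x^2 + 8505·x^4 + 46656·x^6 + 104976·x^8)·Dx^4  (order 4).
h: a_k = 0, -12, 0, 132, 0, -3052/5, 0, …
ICs: h(0) = 0, h′(0) = -12, h′′(0) = 0, h′′′(0) = 792.

f: a_k = 0, -3, 0, 9, 0, -243/5, 0, …
g: a_k = 4, 0, -32, 0, 128/3, 0, -1024/45, …
Product ⇒ symmetric product L₀, ord ≤ 4.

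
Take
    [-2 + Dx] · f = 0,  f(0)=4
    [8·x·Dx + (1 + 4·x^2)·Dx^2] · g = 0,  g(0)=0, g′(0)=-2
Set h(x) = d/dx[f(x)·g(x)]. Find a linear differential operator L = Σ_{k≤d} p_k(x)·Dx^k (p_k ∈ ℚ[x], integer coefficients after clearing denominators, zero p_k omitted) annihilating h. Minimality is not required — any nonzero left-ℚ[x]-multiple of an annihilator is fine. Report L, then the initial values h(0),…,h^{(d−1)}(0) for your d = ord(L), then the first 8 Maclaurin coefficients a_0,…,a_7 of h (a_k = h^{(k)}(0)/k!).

f: a_k = 4, 8, 8, 16/3, 8/3, 16/15, 16/45, 32/315, …
g: a_k = 0, -2, 0, 8/3, 0, -32/5, 0, 128/7, …
f·g: L₀ = L_f ⊗_s L_g, ord ≤ 1·2.
h=h₀': d/dx-closure on L₀ ⇒ L.
L = (4 + 40·x - 48·x^2 + 32·x^3) + (-24·x + 32·x^2 - 32·x^3)·Dx + (-1 + 2·x - 4·x^2 + 8·x^3)·Dx^2  (order 2).
h: a_k = -8, -32, -16, 128/3, -48, -704/3, 992/5, 57856/63, …
ICs: h(0) = -8, h′(0) = -32.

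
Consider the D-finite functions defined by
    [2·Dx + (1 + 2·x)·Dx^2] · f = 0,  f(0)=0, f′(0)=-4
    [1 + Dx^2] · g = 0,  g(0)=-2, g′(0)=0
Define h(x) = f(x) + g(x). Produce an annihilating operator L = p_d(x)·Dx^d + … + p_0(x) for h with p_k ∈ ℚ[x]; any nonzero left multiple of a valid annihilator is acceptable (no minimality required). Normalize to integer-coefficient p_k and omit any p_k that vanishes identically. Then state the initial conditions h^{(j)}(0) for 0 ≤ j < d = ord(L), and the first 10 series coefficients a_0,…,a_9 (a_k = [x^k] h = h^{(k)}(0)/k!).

f: a_k = 0, -4, 4, -16/3, 8, -64/5, 64/3, -256/7, 64, -1024/9, …
g: a_k = -2, 0, 1, 0, -1/12, 0, 1/360, 0, -1/20160, 0, …
h₀=f+g: left-lcm gives L₀, ord ≤ 4.
L = (50 + 8·x + 8·x^2)·Dx + (9 + 22·x + 12·x^2 + 8·x^3)·Dx^2 + (50 + 8·x + 8·x^2)·Dx^3 + (9 + 22·x + 12·x^2 + 8·x^3)·Dx^4  (order 4).
h: a_k = -2, -4, 5, -16/3, 95/12, -64/5, 7681/360, -256/7, 1290239/20160, -1024/9, …
ICs: h(0) = -2, h′(0) = -4, h′′(0) = 10, h′′′(0) = -32.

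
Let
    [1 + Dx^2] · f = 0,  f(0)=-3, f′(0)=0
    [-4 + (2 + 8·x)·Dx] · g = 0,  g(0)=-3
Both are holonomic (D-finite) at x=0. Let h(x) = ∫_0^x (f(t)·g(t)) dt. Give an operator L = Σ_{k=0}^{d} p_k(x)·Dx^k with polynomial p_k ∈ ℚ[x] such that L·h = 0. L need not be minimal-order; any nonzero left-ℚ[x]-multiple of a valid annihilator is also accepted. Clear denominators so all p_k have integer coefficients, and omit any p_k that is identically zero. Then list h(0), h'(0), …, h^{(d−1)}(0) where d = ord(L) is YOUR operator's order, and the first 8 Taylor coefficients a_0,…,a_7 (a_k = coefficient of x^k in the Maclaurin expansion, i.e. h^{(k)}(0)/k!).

L = (13 + 8·x + 16·x^2)·Dx + (-4 - 16·x)·Dx^2 + (1 + 8·x + 16·x^2)·Dx^3  (order 3).
h: a_k = 0, 9, 9, -15/2, 27/4, -129/8, 313/8, -56941/560, …
ICs: h(0) = 0, h′(0) = 9, h′′(0) = 18.

f: a_k = -3, 0, 3/2, 0, -1/8, 0, 1/240, 0, …
g: a_k = -3, -6, 6, -12, 30, -84, 252, -792, …
Product ⇒ symmetric product L₀, ord ≤ 2.
h=∫h₀ ⇒ L = L₀·Dx.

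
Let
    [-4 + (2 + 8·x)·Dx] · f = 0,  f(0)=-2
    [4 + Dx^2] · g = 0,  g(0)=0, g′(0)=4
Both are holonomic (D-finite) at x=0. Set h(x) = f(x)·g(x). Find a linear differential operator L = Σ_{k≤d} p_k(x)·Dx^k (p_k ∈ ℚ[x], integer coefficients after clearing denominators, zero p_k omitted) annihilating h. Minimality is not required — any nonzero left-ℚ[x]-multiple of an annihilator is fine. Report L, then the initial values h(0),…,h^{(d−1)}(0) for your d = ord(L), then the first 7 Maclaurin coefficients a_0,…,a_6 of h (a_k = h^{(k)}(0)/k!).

f: a_k = -2, -4, 4, -8, 20, -56, 168, …
g: a_k = 0, 4, 0, -8/3, 0, 8/15, 0, …
h₀=f·g: eliminate ⇒ L₀, order ≤ 1·2.
L = (16 + 32·x + 64·x^2) + (-4 - 16·x)·Dx + (1 + 8·x + 16·x^2)·Dx^2  (order 2).
h: a_k = 0, -8, -16, 64/3, -64/3, 1024/15, -1024/5, …
ICs: h(0) = 0, h′(0) = -8.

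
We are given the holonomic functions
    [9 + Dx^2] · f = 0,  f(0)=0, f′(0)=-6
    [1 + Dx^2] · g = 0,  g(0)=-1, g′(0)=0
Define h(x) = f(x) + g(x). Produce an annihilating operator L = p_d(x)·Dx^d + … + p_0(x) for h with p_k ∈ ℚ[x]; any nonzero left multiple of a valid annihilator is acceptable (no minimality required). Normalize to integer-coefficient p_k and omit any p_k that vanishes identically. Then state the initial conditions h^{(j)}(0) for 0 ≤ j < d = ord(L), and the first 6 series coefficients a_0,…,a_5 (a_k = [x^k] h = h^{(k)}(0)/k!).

f: a_k = 0, -6, 0, 9, 0, -81/20, …
g: a_k = -1, 0, 1/2, 0, -1/24, 0, …
L₀ := lclm(L_f,L_g); ord L₀ ≤ 2+2.
L = 9 + 10·Dx^2 + Dx^4  (order 4).
h: a_k = -1, -6, 1/2, 9, -1/24, -81/20, …
ICs: h(0) = -1, h′(0) = -6, h′′(0) = 1, h′′′(0) = 54.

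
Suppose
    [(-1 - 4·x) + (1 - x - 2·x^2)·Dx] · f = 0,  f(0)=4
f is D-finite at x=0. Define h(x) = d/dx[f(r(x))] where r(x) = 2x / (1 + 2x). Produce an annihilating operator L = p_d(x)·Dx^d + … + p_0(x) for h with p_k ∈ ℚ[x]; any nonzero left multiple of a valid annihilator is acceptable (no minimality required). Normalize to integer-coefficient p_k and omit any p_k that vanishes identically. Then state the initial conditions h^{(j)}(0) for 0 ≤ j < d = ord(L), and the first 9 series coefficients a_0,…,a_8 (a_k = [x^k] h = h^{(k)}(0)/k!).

f: a_k = 4, 4, 12, 20, 44, 84, 172, 340, 684, …
Change of var in L_f (x↦r) gives L₀.
h=h₀': d/dx-closure on L₀ ⇒ L.
L = (8 + 48·x + 288·x^2 + 320·x^3) + (-1 - 14·x - 36·x^2 + 56·x^3 + 160·x^4)·Dx  (order 1).
h: a_k = 8, 64, 0, 1024, -2560, 18432, -71680, 360448, -1548288, …
ICs: h(0) = 8.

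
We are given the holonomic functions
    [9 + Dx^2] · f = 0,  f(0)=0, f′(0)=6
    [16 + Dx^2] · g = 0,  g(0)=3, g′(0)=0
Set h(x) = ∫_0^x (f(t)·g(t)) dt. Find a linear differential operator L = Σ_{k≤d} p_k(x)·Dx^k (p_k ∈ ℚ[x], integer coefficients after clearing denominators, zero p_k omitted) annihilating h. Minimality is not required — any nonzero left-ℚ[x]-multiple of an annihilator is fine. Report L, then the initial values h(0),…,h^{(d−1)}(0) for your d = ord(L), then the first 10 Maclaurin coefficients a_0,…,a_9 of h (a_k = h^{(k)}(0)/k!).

f: a_k = 0, 6, 0, -9, 0, 81/20, 0, -243/280, 0, 243/2240, …
g: a_k = 3, 0, -24, 0, 32, 0, -256/15, 0, 512/105, 0, …
L₀ := L_f ⊗_s L_g (sym. prod.), ord ≤ 4.
h=∫₀ˣh₀: take L = L₀·Dx.
L = 49·Dx + 50·Dx^3 + Dx^5  (order 5).
h: a_k = 0, 0, 9, 0, -171/4, 0, 2801/40, 0, -137257/2240, 0, …
ICs: h(0) = 0, h′(0) = 0, h′′(0) = 18, h′′′(0) = 0, h′′′′(0) = -1026.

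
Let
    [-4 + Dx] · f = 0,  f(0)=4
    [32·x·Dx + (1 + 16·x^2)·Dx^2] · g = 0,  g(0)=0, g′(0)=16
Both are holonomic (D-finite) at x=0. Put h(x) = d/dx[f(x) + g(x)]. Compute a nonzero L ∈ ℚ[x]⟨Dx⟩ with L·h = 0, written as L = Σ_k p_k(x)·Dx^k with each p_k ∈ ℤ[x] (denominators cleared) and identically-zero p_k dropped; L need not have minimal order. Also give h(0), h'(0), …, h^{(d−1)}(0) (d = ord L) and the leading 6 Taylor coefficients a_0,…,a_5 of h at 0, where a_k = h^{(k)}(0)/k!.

L = (32 - 256·x - 512·x^2) + (-12 + 48·x + 64·x^2 - 256·x^3)·Dx + (1 + 4·x + 16·x^2 + 64·x^3)·Dx^2  (order 2).
h: a_k = 32, 64, -128, 512/3, 12800/3, 2048/15, …
ICs: h(0) = 32, h′(0) = 64.

f: a_k = 4, 16, 32, 128/3, 128/3, 512/15, …
g: a_k = 0, 16, 0, -256/3, 0, 4096/5, …
L₀ := lclm(L_f,L_g); ord L₀ ≤ 1+2.
Derive L from L₀ (diff closure).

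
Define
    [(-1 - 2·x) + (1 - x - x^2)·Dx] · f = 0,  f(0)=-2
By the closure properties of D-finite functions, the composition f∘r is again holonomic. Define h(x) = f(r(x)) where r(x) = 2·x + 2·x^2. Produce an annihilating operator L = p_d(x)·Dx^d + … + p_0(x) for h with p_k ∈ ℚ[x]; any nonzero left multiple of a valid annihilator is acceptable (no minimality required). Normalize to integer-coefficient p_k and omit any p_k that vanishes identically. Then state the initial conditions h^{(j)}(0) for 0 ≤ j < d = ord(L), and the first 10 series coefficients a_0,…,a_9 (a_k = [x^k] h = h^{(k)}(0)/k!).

L = (2 + 12·x + 24·x^2 + 16·x^3) + (-1 + 2·x + 6·x^2 + 8·x^3 + 4·x^4)·Dx  (order 1).
h: a_k = -2, -4, -20, -80, -320, -1296, -5232, -21120, -85280, -344320, …
ICs: h(0) = -2.

f: a_k = -2, -2, -4, -6, -10, -16, -26, -42, -68, -110, …
L₀ from L_f via x↦r, Dx↦r'^{-1}Dx.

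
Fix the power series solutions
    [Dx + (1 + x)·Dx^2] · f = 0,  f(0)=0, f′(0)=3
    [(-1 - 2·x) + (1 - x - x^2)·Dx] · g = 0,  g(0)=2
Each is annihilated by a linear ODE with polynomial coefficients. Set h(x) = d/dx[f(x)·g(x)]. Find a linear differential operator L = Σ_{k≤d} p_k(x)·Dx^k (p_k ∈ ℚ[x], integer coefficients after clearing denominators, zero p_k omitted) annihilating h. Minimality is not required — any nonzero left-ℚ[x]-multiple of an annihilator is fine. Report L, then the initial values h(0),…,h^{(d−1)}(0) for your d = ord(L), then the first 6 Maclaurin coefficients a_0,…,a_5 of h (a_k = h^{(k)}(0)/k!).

L = (26 + 54·x + 36·x^2) + (7 + 37·x + 60·x^2 + 28·x^3)·Dx + (-3 - 4·x + 6·x^2 + 11·x^3 + 4·x^4)·Dx^2  (order 2).
h: a_k = 6, 6, 33, 50, 247/2, 1086/5, …
ICs: h(0) = 6, h′(0) = 6.

f: a_k = 0, 3, -3/2, 1, -3/4, 3/5, …
g: a_k = 2, 2, 4, 6, 10, 16, …
Product ⇒ symmetric product L₀, ord ≤ 2.
h=h₀': d/dx-closure on L₀ ⇒ L.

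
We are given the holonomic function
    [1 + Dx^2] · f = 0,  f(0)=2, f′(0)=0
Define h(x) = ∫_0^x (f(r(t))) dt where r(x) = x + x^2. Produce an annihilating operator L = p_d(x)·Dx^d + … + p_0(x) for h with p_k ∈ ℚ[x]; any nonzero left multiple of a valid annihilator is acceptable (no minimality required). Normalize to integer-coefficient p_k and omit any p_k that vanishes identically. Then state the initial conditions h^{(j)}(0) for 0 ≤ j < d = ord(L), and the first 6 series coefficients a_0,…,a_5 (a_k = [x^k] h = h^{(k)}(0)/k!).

L = (1 + 6·x + 12·x^2 + 8·x^3)·Dx - 2·Dx^2 + (1 + 2·x)·Dx^3  (order 3).
h: a_k = 0, 2, 0, -1/3, -1/2, -11/60, …
ICs: h(0) = 0, h′(0) = 2, h′′(0) = 0.

f: a_k = 2, 0, -1, 0, 1/12, 0, …
L₀ from L_f via x↦r, Dx↦r'^{-1}Dx.
Integrate: L := L₀·Dx.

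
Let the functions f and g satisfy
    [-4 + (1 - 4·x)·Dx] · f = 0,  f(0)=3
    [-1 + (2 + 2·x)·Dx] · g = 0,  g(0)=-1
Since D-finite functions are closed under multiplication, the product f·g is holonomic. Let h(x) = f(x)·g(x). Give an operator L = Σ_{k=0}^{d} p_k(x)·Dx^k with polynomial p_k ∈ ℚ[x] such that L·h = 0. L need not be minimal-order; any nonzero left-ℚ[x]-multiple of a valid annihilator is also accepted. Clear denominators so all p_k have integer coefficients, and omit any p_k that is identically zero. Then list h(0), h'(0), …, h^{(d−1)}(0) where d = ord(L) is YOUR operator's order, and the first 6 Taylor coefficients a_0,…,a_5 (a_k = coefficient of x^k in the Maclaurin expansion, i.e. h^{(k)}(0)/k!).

f: a_k = 3, 12, 48, 192, 768, 3072, …
g: a_k = -1, -1/2, 1/8, -1/16, 5/128, -7/256, …
Product ⇒ symmetric product L₀, ord ≤ 1.
L = (9 + 4·x) + (-2 + 6·x + 8·x^2)·Dx  (order 1).
h: a_k = -3, -27/2, -429/8, -3435/16, -109905/128, -879261/256, …
ICs: h(0) = -3.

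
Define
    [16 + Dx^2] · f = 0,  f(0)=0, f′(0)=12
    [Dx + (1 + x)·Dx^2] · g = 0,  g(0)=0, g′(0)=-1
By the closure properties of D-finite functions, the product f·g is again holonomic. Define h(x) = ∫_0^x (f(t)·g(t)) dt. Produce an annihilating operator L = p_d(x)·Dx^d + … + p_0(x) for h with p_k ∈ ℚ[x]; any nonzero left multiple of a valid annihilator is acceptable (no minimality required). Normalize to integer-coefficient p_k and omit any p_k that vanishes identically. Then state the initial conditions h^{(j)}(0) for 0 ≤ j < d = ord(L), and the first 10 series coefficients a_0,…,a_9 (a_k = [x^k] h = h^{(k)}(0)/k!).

L = (15072 + 62976·x + 97024·x^2 + 65536·x^3 + 16384·x^4)·Dx + (1984 + 6080·x + 6144·x^2 + 2048·x^3)·Dx^2 + (1950 + 8000·x + 12192·x^2 + 8192·x^3 + 2048·x^4)·Dx^3 + (124 + 380·x + 384·x^2 + 128·x^3)·Dx^4 + (63 + 254·x + 383·x^2 + 256·x^3 + 64·x^4)·Dx^5  (order 5).
h: a_k = 0, 0, 0, -4, 3/2, 28/5, -13/6, -52/21, 17/20, 124/189, …
ICs: h(0) = 0, h′(0) = 0, h′′(0) = 0, h′′′(0) = -24, h′′′′(0) = 36.

f: a_k = 0, 12, 0, -32, 0, 128/5, 0, -1024/105, 0, 2048/945, …
g: a_k = 0, -1, 1/2, -1/3, 1/4, -1/5, 1/6, -1/7, 1/8, -1/9, …
Sym-product of L_f,L_g gives L₀ (≤ ord 4).
h=∫h₀ ⇒ L = L₀·Dx.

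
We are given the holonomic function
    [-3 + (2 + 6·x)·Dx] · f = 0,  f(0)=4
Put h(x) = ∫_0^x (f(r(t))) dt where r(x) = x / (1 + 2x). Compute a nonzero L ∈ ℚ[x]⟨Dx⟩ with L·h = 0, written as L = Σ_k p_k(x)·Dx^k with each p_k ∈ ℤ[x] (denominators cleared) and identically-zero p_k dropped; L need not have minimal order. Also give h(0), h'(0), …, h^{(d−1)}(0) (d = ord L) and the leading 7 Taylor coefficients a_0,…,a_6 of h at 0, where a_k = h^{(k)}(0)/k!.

f: a_k = 4, 6, -9/2, 27/4, -405/32, 1701/64, -15309/256, …
L₀ from L_f via x↦r, Dx↦r'^{-1}Dx.
h=∫₀ˣh₀: take L = L₀·Dx.
L = -3·Dx + (2 + 14·x + 20·x^2)·Dx^2  (order 2).
h: a_k = 0, 4, 3, -11/2, 195/16, -993/32, 11303/128, …
ICs: h(0) = 0, h′(0) = 4.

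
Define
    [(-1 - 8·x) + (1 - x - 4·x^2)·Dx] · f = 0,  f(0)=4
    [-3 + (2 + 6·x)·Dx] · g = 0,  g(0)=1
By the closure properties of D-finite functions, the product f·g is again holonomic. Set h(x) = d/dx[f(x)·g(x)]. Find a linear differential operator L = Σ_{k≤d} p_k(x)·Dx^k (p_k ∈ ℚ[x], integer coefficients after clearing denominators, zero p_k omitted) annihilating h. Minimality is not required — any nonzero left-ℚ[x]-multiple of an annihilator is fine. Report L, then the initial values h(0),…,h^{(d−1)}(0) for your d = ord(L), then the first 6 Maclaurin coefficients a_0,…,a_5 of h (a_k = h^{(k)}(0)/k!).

L = (43 + 474·x + 1491·x^2 + 2280·x^3 + 2160·x^4) + (-10 - 58·x - 78·x^2 + 242·x^3 + 960·x^4 + 864·x^5)·Dx  (order 1).
h: a_k = 10, 43, 819/4, 4531/8, 141175/64, 727869/128, …
ICs: h(0) = 10.

f: a_k = 4, 4, 20, 36, 116, 260, …
g: a_k = 1, 3/2, -9/8, 27/16, -405/128, 1701/256, …
Product ⇒ symmetric product L₀, ord ≤ 1.
h₀' ⇒ L via d/dx closure of L₀.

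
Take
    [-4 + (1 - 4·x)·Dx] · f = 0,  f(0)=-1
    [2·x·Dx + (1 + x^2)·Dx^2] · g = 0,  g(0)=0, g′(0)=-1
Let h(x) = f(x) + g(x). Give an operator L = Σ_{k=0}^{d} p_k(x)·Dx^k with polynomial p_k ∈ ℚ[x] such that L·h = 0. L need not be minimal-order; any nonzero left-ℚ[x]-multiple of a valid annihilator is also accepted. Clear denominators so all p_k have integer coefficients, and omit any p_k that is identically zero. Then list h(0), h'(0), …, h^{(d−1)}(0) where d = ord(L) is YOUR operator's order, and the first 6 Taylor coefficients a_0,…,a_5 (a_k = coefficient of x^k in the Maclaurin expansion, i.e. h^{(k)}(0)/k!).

f: a_k = -1, -4, -16, -64, -256, -1024, …
g: a_k = 0, -1, 0, 1/3, 0, -1/5, …
h₀=f+g: left-lcm gives L₀, ord ≤ 3.
L = (-8 + 128·x + 24·x^2)·Dx + (49 - 8·x + 109·x^2 + 24·x^3)·Dx^2 + (-4 + 15·x + 15·x^3 + 4·x^4)·Dx^3  (order 3).
h: a_k = -1, -5, -16, -191/3, -256, -5121/5, …
ICs: h(0) = -1, h′(0) = -5, h′′(0) = -32.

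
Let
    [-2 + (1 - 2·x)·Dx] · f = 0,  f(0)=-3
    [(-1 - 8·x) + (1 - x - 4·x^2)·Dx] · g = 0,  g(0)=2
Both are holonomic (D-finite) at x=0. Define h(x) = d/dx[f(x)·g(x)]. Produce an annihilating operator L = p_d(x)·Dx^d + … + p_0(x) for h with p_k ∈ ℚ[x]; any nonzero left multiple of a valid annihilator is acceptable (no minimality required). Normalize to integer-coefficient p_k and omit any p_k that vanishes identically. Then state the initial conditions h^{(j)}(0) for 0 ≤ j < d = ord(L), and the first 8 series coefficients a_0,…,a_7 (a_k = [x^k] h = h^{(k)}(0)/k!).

f: a_k = -3, -6, -12, -24, -48, -96, -192, -384, …
g: a_k = 2, 2, 10, 18, 58, 130, 362, 882, …
f·g: L₀ = L_f ⊗_s L_g, ord ≤ 1·1.
h=h₀': d/dx-closure on L₀ ⇒ L.
L = (22 - 12·x - 120·x^2 - 256·x^3 + 768·x^4) + (-3 + 5·x + 42·x^2 - 88·x^3 - 80·x^4 + 192·x^5)·Dx  (order 1).
h: a_k = -18, -132, -558, -2184, -7410, -24300, -75222, -227856, …
ICs: h(0) = -18.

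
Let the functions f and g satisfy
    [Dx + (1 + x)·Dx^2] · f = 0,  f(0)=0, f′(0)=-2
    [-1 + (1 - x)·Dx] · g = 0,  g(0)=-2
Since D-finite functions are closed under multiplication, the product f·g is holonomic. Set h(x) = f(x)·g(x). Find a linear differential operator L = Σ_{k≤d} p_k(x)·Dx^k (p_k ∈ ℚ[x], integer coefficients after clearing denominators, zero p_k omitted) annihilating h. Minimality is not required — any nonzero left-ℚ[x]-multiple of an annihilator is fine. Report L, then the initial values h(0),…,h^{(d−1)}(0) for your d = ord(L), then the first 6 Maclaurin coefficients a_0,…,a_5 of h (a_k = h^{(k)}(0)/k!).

f: a_k = 0, -2, 1, -2/3, 1/2, -2/5, …
g: a_k = -2, -2, -2, -2, -2, -2, …
f·g: L₀ = L_f ⊗_s L_g, ord ≤ 2·1.
L = 1 + (1 + 3·x)·Dx + (-1 + x^2)·Dx^2  (order 2).
h: a_k = 0, 4, 2, 10/3, 7/3, 47/15, …
ICs: h(0) = 0, h′(0) = 4.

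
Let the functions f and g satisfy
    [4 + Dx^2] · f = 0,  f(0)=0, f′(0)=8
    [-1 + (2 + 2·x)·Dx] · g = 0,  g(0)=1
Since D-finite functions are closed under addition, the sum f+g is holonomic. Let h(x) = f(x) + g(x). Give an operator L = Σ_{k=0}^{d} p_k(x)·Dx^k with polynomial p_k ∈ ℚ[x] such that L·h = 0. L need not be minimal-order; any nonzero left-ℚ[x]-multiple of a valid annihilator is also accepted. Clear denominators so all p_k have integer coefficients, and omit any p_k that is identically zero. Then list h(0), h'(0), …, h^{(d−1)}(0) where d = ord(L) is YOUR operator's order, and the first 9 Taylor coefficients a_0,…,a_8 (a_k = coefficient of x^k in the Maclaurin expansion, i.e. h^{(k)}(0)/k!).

L = (-76 - 128·x - 64·x^2) + (120 + 376·x + 384·x^2 + 128·x^3)·Dx + (-19 - 32·x - 16·x^2)·Dx^2 + (30 + 94·x + 96·x^2 + 32·x^3)·Dx^3  (order 3).
h: a_k = 1, 17/2, -1/8, -253/48, -5/128, 4201/3840, -21/1024, -55141/645120, -429/32768, …
ICs: h(0) = 1, h′(0) = 17/2, h′′(0) = -1/4.

f: a_k = 0, 8, 0, -16/3, 0, 16/15, 0, -32/315, 0, …
g: a_k = 1, 1/2, -1/8, 1/16, -5/128, 7/256, -21/1024, 33/2048, -429/32768, …
Sum ⇒ L₀ = lclm(L_f,L_g) in ℚ(x)⟨Dx⟩.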